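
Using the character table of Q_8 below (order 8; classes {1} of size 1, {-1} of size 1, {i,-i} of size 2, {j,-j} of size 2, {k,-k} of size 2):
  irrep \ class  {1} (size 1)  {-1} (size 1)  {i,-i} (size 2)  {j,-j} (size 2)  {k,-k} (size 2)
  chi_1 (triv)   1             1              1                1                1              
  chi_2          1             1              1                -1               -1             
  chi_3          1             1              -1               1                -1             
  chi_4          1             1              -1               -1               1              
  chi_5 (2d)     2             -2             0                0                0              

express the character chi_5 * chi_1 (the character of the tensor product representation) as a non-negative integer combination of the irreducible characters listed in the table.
chi_5 tensor chi_1 = chi_5 (all other irreducibles have multiplicity 0).

Reasoning: The character of a tensor product is the pointwise product (chi_5 * chi_1)(C) = chi_5(C) * chi_1(C):
  {1}: (2)*(1), {-1}: (-2)*(1), {i,-i}: (0)*(1), {j,-j}: (0)*(1), {k,-k}: (0)*(1)
so (chi_5 * chi_1) takes values
  {1} -> 2, {-1} -> -2, {i,-i} -> 0, {j,-j} -> 0, {k,-k} -> 0.
Now take the inner product of this character with each irreducible chi from the table, <chi_5*chi_1, chi> = (1/8) sum_C |C| (chi_5*chi_1)(C) conj(chi(C)):
  <chi_5*chi_1, chi_1> = (1/8)[1*(2)*conj(1) + 1*(-2)*conj(1) + 2*(0)*conj(1) + 2*(0)*conj(1) + 2*(0)*conj(1)]
      = (1/8)[(2) + (-2) + (0) + (0) + (0)] = 0/8 = 0
  <chi_5*chi_1, chi_2> = (1/8)[1*(2)*conj(1) + 1*(-2)*conj(1) + 2*(0)*conj(1) + 2*(0)*conj(-1) + 2*(0)*conj(-1)]
      = (1/8)[(2) + (-2) + (0) + (0) + (0)] = 0/8 = 0
  <chi_5*chi_1, chi_3> = (1/8)[1*(2)*conj(1) + 1*(-2)*conj(1) + 2*(0)*conj(-1) + 2*(0)*conj(1) + 2*(0)*conj(-1)]
      = (1/8)[(2) + (-2) + (0) + (0) + (0)] = 0/8 = 0
  <chi_5*chi_1, chi_4> = (1/8)[1*(2)*conj(1) + 1*(-2)*conj(1) + 2*(0)*conj(-1) + 2*(0)*conj(-1) + 2*(0)*conj(1)]
      = (1/8)[(2) + (-2) + (0) + (0) + (0)] = 0/8 = 0
  <chi_5*chi_1, chi_5> = (1/8)[1*(2)*conj(2) + 1*(-2)*conj(-2) + 2*(0)*conj(0) + 2*(0)*conj(0) + 2*(0)*conj(0)]
      = (1/8)[(4) + (4) + (0) + (0) + (0)] = 8/8 = 1
Hence the multiplicities are chi_5: 1. Dimension check: dim(chi_5)*dim(chi_1) = 2*1 = 2 and sum (mult * dim) = 1*2 = 2.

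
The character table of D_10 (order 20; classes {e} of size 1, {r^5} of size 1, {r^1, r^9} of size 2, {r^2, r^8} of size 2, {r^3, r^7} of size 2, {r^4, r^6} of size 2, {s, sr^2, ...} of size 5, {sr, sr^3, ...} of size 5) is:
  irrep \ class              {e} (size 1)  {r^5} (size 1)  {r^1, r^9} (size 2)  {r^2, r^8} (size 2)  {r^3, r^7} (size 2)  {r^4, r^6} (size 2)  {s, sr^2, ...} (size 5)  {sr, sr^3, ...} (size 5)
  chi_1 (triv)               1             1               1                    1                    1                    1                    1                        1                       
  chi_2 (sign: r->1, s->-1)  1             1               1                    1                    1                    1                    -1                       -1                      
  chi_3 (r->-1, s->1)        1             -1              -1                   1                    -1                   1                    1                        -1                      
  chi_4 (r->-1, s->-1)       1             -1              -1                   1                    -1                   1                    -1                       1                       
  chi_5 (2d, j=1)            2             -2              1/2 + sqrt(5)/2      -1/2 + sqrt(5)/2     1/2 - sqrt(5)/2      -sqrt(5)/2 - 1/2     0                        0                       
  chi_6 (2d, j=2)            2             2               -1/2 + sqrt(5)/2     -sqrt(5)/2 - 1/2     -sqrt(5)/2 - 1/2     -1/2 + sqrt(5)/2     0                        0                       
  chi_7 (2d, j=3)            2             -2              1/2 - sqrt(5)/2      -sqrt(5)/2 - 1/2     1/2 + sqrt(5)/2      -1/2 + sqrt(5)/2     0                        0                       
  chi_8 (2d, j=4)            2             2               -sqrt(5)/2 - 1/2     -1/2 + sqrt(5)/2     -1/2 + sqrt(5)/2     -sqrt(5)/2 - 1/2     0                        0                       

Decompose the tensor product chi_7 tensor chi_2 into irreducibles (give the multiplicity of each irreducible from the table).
chi_7 tensor chi_2 = chi_7 (all other irreducibles have multiplicity 0).

Explanation: The character of a tensor product is the pointwise product (chi_7 * chi_2)(C) = chi_7(C) * chi_2(C):
  {e}: (2)*(1), {r^5}: (-2)*(1), {r^1, r^9}: (1/2 - sqrt(5)/2)*(1), {r^2, r^8}: (-sqrt(5)/2 - 1/2)*(1), {r^3, r^7}: (1/2 + sqrt(5)/2)*(1), {r^4, r^6}: (-1/2 + sqrt(5)/2)*(1), {s, sr^2, ...}: (0)*(-1), {sr, sr^3, ...}: (0)*(-1)
so (chi_7 * chi_2) takes values
  {e} -> 2, {r^5} -> -2, {r^1, r^9} -> 1/2 - sqrt(5)/2, {r^2, r^8} -> -sqrt(5)/2 - 1/2, {r^3, r^7} -> 1/2 + sqrt(5)/2, {r^4, r^6} -> -1/2 + sqrt(5)/2, {s, sr^2, ...} -> 0, {sr, sr^3, ...} -> 0.
Now take the inner product of this character with each irreducible chi from the table, <chi_7*chi_2, chi> = (1/20) sum_C |C| (chi_7*chi_2)(C) conj(chi(C)):
  <chi_7*chi_2, chi_1> = (1/20)[1*(2)*conj(1) + 1*(-2)*conj(1) + 2*(1/2 - sqrt(5)/2)*conj(1) + 2*(-sqrt(5)/2 - 1/2)*conj(1) + 2*(1/2 + sqrt(5)/2)*conj(1) + 2*(-1/2 + sqrt(5)/2)*conj(1) + 5*(0)*conj(1) + 5*(0)*conj(1)]
      = (1/20)[(2) + (-2) + (1 - sqrt(5)) + (-sqrt(5) - 1) + (1 + sqrt(5)) + (-1 + sqrt(5)) + (0) + (0)] = 0/20 = 0
  <chi_7*chi_2, chi_2> = (1/20)[1*(2)*conj(1) + 1*(-2)*conj(1) + 2*(1/2 - sqrt(5)/2)*conj(1) + 2*(-sqrt(5)/2 - 1/2)*conj(1) + 2*(1/2 + sqrt(5)/2)*conj(1) + 2*(-1/2 + sqrt(5)/2)*conj(1) + 5*(0)*conj(-1) + 5*(0)*conj(-1)]
      = (1/20)[(2) + (-2) + (1 - sqrt(5)) + (-sqrt(5) - 1) + (1 + sqrt(5)) + (-1 + sqrt(5)) + (0) + (0)] = 0/20 = 0
  <chi_7*chi_2, chi_3> = (1/20)[1*(2)*conj(1) + 1*(-2)*conj(-1) + 2*(1/2 - sqrt(5)/2)*conj(-1) + 2*(-sqrt(5)/2 - 1/2)*conj(1) + 2*(1/2 + sqrt(5)/2)*conj(-1) + 2*(-1/2 + sqrt(5)/2)*conj(1) + 5*(0)*conj(1) + 5*(0)*conj(-1)]
      = (1/20)[(2) + (2) + (-1 + sqrt(5)) + (-sqrt(5) - 1) + (-sqrt(5) - 1) + (-1 + sqrt(5)) + (0) + (0)] = 0/20 = 0
  <chi_7*chi_2, chi_4> = (1/20)[1*(2)*conj(1) + 1*(-2)*conj(-1) + 2*(1/2 - sqrt(5)/2)*conj(-1) + 2*(-sqrt(5)/2 - 1/2)*conj(1) + 2*(1/2 + sqrt(5)/2)*conj(-1) + 2*(-1/2 + sqrt(5)/2)*conj(1) + 5*(0)*conj(-1) + 5*(0)*conj(1)]
      = (1/20)[(2) + (2) + (-1 + sqrt(5)) + (-sqrt(5) - 1) + (-sqrt(5) - 1) + (-1 + sqrt(5)) + (0) + (0)] = 0/20 = 0
  <chi_7*chi_2, chi_5> = (1/20)[1*(2)*conj(2) + 1*(-2)*conj(-2) + 2*(1/2 - sqrt(5)/2)*conj(1/2 + sqrt(5)/2) + 2*(-sqrt(5)/2 - 1/2)*conj(-1/2 + sqrt(5)/2) + 2*(1/2 + sqrt(5)/2)*conj(1/2 - sqrt(5)/2) + 2*(-1/2 + sqrt(5)/2)*conj(-sqrt(5)/2 - 1/2) + 5*(0)*conj(0) + 5*(0)*conj(0)]
      = (1/20)[(4) + (4) + (-2) + (-2) + (-2) + (-2) + (0) + (0)] = 0/20 = 0
  <chi_7*chi_2, chi_6> = (1/20)[1*(2)*conj(2) + 1*(-2)*conj(2) + 2*(1/2 - sqrt(5)/2)*conj(-1/2 + sqrt(5)/2) + 2*(-sqrt(5)/2 - 1/2)*conj(-sqrt(5)/2 - 1/2) + 2*(1/2 + sqrt(5)/2)*conj(-sqrt(5)/2 - 1/2) + 2*(-1/2 + sqrt(5)/2)*conj(-1/2 + sqrt(5)/2) + 5*(0)*conj(0) + 5*(0)*conj(0)]
      = (1/20)[(4) + (-4) + (-3 + sqrt(5)) + (sqrt(5) + 3) + (-3 - sqrt(5)) + (3 - sqrt(5)) + (0) + (0)] = 0/20 = 0
  <chi_7*chi_2, chi_7> = (1/20)[1*(2)*conj(2) + 1*(-2)*conj(-2) + 2*(1/2 - sqrt(5)/2)*conj(1/2 - sqrt(5)/2) + 2*(-sqrt(5)/2 - 1/2)*conj(-sqrt(5)/2 - 1/2) + 2*(1/2 + sqrt(5)/2)*conj(1/2 + sqrt(5)/2) + 2*(-1/2 + sqrt(5)/2)*conj(-1/2 + sqrt(5)/2) + 5*(0)*conj(0) + 5*(0)*conj(0)]
      = (1/20)[(4) + (4) + (3 - sqrt(5)) + (sqrt(5) + 3) + (sqrt(5) + 3) + (3 - sqrt(5)) + (0) + (0)] = 20/20 = 1
  <chi_7*chi_2, chi_8> = (1/20)[1*(2)*conj(2) + 1*(-2)*conj(2) + 2*(1/2 - sqrt(5)/2)*conj(-sqrt(5)/2 - 1/2) + 2*(-sqrt(5)/2 - 1/2)*conj(-1/2 + sqrt(5)/2) + 2*(1/2 + sqrt(5)/2)*conj(-1/2 + sqrt(5)/2) + 2*(-1/2 + sqrt(5)/2)*conj(-sqrt(5)/2 - 1/2) + 5*(0)*conj(0) + 5*(0)*conj(0)]
      = (1/20)[(4) + (-4) + (2) + (-2) + (2) + (-2) + (0) + (0)] = 0/20 = 0
Hence the multiplicities are chi_7: 1. Dimension check: dim(chi_7)*dim(chi_2) = 2*1 = 2 and sum (mult * dim) = 1*2 = 2.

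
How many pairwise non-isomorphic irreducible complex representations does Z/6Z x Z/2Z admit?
12

Solution. The number of irreducible complex representations of a finite group equals its number of conjugacy classes. Z/6Z x Z/2Z is abelian of order 12, so every element is its own conjugacy class: 12 classes, so Z/6Z x Z/2Z (order 12) has exactly 12 irreducible complex representations.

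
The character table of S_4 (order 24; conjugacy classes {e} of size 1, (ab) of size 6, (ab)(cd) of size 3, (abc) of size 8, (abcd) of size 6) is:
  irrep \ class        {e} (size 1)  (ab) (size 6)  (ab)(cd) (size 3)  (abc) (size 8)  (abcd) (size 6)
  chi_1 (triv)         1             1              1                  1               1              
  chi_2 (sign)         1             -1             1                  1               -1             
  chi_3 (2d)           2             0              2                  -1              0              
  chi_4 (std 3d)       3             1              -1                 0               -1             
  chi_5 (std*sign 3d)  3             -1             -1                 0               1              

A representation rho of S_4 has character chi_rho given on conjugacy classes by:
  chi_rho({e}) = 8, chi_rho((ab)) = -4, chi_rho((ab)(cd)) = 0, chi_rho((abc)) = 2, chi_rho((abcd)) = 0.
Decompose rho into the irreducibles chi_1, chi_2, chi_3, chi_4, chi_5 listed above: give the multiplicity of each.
Multiplicities: chi_1: 0, chi_2: 2, chi_3: 0, chi_4: 0, chi_5: 2.

Justification: Use <chi_rho, chi> = (1/|G|) sum_C |C| * chi_rho(C) * conj(chi(C)) with |G| = 24 for each irreducible chi in the table:
  <chi_rho, chi_1> = (1/24)[1*(8)*conj(1) + 6*(-4)*conj(1) + 3*(0)*conj(1) + 8*(2)*conj(1) + 6*(0)*conj(1)]
      = (1/24)[(8) + (-24) + (0) + (16) + (0)] = 0/24 = 0
  <chi_rho, chi_2> = (1/24)[1*(8)*conj(1) + 6*(-4)*conj(-1) + 3*(0)*conj(1) + 8*(2)*conj(1) + 6*(0)*conj(-1)]
      = (1/24)[(8) + (24) + (0) + (16) + (0)] = 48/24 = 2
  <chi_rho, chi_3> = (1/24)[1*(8)*conj(2) + 6*(-4)*conj(0) + 3*(0)*conj(2) + 8*(2)*conj(-1) + 6*(0)*conj(0)]
      = (1/24)[(16) + (0) + (0) + (-16) + (0)] = 0/24 = 0
  <chi_rho, chi_4> = (1/24)[1*(8)*conj(3) + 6*(-4)*conj(1) + 3*(0)*conj(-1) + 8*(2)*conj(0) + 6*(0)*conj(-1)]
      = (1/24)[(24) + (-24) + (0) + (0) + (0)] = 0/24 = 0
  <chi_rho, chi_5> = (1/24)[1*(8)*conj(3) + 6*(-4)*conj(-1) + 3*(0)*conj(-1) + 8*(2)*conj(0) + 6*(0)*conj(1)]
      = (1/24)[(24) + (24) + (0) + (0) + (0)] = 48/24 = 2
Dimension check: dim(rho) = sum (mult * dim) = 0*1 + 2*1 + 0*2 + 0*3 + 2*3 = 8 = chi_rho(e) = 8.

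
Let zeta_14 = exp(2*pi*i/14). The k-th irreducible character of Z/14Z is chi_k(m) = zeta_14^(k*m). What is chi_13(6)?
chi_13(6) = zeta_14^78 = exp(-6*I*pi/7)

Derivation: chi_13(6) = zeta_14^(13*6) = zeta_14^78. Since zeta_14^14 = 1, this equals zeta_14^8 = exp(2*pi*i*8/14) = exp(-6*I*pi/7).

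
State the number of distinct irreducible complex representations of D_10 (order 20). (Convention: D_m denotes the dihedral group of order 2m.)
8

Solution. The number of irreducible complex representations of a finite group equals its number of conjugacy classes. D_10 has 8 conjugacy classes (n/2 + 3 for n even), so D_10 (order 20) has exactly 8 irreducible complex representations.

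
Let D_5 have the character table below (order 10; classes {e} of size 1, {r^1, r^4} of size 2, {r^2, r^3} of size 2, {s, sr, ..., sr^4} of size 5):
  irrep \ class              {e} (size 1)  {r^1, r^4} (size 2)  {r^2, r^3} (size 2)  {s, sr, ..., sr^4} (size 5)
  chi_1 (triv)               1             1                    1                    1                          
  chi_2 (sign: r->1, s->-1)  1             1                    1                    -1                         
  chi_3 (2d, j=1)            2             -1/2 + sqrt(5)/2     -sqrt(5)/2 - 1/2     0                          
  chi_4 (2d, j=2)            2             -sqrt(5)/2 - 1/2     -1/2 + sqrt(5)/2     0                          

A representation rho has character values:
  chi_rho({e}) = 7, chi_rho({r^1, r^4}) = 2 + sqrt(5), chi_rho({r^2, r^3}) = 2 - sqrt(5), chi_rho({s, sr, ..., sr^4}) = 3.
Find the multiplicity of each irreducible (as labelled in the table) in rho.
Multiplicities: chi_1: 3, chi_2: 0, chi_3: 2, chi_4: 0.

Details: Use <chi_rho, chi> = (1/|G|) sum_C |C| * chi_rho(C) * conj(chi(C)) with |G| = 10 for each irreducible chi in the table:
  <chi_rho, chi_1> = (1/10)[1*(7)*conj(1) + 2*(2 + sqrt(5))*conj(1) + 2*(2 - sqrt(5))*conj(1) + 5*(3)*conj(1)]
      = (1/10)[(7) + (4 + 2*sqrt(5)) + (4 - 2*sqrt(5)) + (15)] = 30/10 = 3
  <chi_rho, chi_2> = (1/10)[1*(7)*conj(1) + 2*(2 + sqrt(5))*conj(1) + 2*(2 - sqrt(5))*conj(1) + 5*(3)*conj(-1)]
      = (1/10)[(7) + (4 + 2*sqrt(5)) + (4 - 2*sqrt(5)) + (-15)] = 0/10 = 0
  <chi_rho, chi_3> = (1/10)[1*(7)*conj(2) + 2*(2 + sqrt(5))*conj(-1/2 + sqrt(5)/2) + 2*(2 - sqrt(5))*conj(-sqrt(5)/2 - 1/2) + 5*(3)*conj(0)]
      = (1/10)[(14) + (sqrt(5) + 3) + (3 - sqrt(5)) + (0)] = 20/10 = 2
  <chi_rho, chi_4> = (1/10)[1*(7)*conj(2) + 2*(2 + sqrt(5))*conj(-sqrt(5)/2 - 1/2) + 2*(2 - sqrt(5))*conj(-1/2 + sqrt(5)/2) + 5*(3)*conj(0)]
      = (1/10)[(14) + (-7 - 3*sqrt(5)) + (-7 + 3*sqrt(5)) + (0)] = 0/10 = 0
Dimension check: dim(rho) = sum (mult * dim) = 3*1 + 0*1 + 2*2 + 0*2 = 7 = chi_rho(e) = 7.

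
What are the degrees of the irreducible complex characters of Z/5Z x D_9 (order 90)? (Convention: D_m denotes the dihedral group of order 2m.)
Dimensions: 1, 1, 1, 1, 1, 1, 1, 1, 1, 1, 2, 2, 2, 2, 2, 2, 2, 2, 2, 2, 2, 2, 2, 2, 2, 2, 2, 2, 2, 2

Derivation: There are 30 irreducibles (= number of conjugacy classes). Their dimensions d_i satisfy sum d_i^2 = |G| = 90: 1 + 1 + 1 + 1 + 1 + 1 + 1 + 1 + 1 + 1 + 4 + 4 + 4 + 4 + 4 + 4 + 4 + 4 + 4 + 4 + 4 + 4 + 4 + 4 + 4 + 4 + 4 + 4 + 4 + 4 = 90. (For the product with Z/5Z: each of the 5 1-dim characters of Z/5Z tensors with each irrep of D_9, giving 5 copies of each D_9-dimension.)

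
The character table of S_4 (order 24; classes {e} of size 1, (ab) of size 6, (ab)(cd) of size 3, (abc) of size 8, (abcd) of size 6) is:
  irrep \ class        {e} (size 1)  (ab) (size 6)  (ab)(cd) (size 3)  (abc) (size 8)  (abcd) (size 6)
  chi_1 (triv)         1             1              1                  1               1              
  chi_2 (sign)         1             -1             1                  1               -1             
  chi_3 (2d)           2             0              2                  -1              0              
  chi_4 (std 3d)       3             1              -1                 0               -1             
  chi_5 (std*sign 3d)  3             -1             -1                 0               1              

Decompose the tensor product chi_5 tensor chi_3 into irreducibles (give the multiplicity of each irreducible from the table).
chi_5 tensor chi_3 = chi_4 + chi_5 (all other irreducibles have multiplicity 0).

Justification: The character of a tensor product is the pointwise product (chi_5 * chi_3)(C) = chi_5(C) * chi_3(C):
  {e}: (3)*(2), (ab): (-1)*(0), (ab)(cd): (-1)*(2), (abc): (0)*(-1), (abcd): (1)*(0)
so (chi_5 * chi_3) takes values
  {e} -> 6, (ab) -> 0, (ab)(cd) -> -2, (abc) -> 0, (abcd) -> 0.
Now take the inner product of this character with each irreducible chi from the table, <chi_5*chi_3, chi> = (1/24) sum_C |C| (chi_5*chi_3)(C) conj(chi(C)):
  <chi_5*chi_3, chi_1> = (1/24)[1*(6)*conj(1) + 6*(0)*conj(1) + 3*(-2)*conj(1) + 8*(0)*conj(1) + 6*(0)*conj(1)]
      = (1/24)[(6) + (0) + (-6) + (0) + (0)] = 0/24 = 0
  <chi_5*chi_3, chi_2> = (1/24)[1*(6)*conj(1) + 6*(0)*conj(-1) + 3*(-2)*conj(1) + 8*(0)*conj(1) + 6*(0)*conj(-1)]
      = (1/24)[(6) + (0) + (-6) + (0) + (0)] = 0/24 = 0
  <chi_5*chi_3, chi_3> = (1/24)[1*(6)*conj(2) + 6*(0)*conj(0) + 3*(-2)*conj(2) + 8*(0)*conj(-1) + 6*(0)*conj(0)]
      = (1/24)[(12) + (0) + (-12) + (0) + (0)] = 0/24 = 0
  <chi_5*chi_3, chi_4> = (1/24)[1*(6)*conj(3) + 6*(0)*conj(1) + 3*(-2)*conj(-1) + 8*(0)*conj(0) + 6*(0)*conj(-1)]
      = (1/24)[(18) + (0) + (6) + (0) + (0)] = 24/24 = 1
  <chi_5*chi_3, chi_5> = (1/24)[1*(6)*conj(3) + 6*(0)*conj(-1) + 3*(-2)*conj(-1) + 8*(0)*conj(0) + 6*(0)*conj(1)]
      = (1/24)[(18) + (0) + (6) + (0) + (0)] = 24/24 = 1
Hence the multiplicities are chi_4: 1, chi_5: 1. Dimension check: dim(chi_5)*dim(chi_3) = 3*2 = 6 and sum (mult * dim) = 1*3 + 1*3 = 6.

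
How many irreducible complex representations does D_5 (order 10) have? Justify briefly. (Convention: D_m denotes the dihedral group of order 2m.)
4

Proof sketch: The number of irreducible complex representations of a finite group equals its number of conjugacy classes. D_5 has 4 conjugacy classes ((n+3)/2 for n odd), so D_5 (order 10) has exactly 4 irreducible complex representations.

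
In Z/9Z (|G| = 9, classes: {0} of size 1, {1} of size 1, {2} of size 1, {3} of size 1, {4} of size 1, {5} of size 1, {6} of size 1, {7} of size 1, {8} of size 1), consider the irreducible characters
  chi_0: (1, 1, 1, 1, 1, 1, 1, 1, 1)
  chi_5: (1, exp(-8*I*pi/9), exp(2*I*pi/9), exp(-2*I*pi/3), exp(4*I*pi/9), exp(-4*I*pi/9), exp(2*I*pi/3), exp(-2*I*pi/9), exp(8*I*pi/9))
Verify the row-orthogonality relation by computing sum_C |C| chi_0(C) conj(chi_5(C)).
Sum = 0; so <chi_0, chi_5> = 0 (distinct irreducibles are orthogonal).

Compute term by term over conjugacy classes (|C| * chi_0(C) * conj(chi_5(C))):
  1*(1)*conj(1) + 1*(1)*conj(exp(-8*I*pi/9)) + 1*(1)*conj(exp(2*I*pi/9)) + 1*(1)*conj(exp(-2*I*pi/3)) + 1*(1)*conj(exp(4*I*pi/9)) + 1*(1)*conj(exp(-4*I*pi/9)) + 1*(1)*conj(exp(2*I*pi/3)) + 1*(1)*conj(exp(-2*I*pi/9)) + 1*(1)*conj(exp(8*I*pi/9))
  = (1) + (exp(8*I*pi/9)) + (exp(-2*I*pi/9)) + (exp(2*I*pi/3)) + (exp(-4*I*pi/9)) + (exp(4*I*pi/9)) + (exp(-2*I*pi/3)) + (exp(2*I*pi/9)) + (exp(-8*I*pi/9))
  = 0.
(Exp terms are combined using exp(i*s)*conj(exp(i*t)) = exp(i*(s-t)), and sums of them are collapsed using the identity that for every m > 1 the m distinct m-th roots of unity sum to 0, e.g. 1 + exp(2*I*pi/3) + exp(-2*I*pi/3) = 0.)
Dividing by |G| = 9 gives 0/9 = 0, matching the row-orthogonality relation <chi_0, chi_5> = [chi_0 = chi_5].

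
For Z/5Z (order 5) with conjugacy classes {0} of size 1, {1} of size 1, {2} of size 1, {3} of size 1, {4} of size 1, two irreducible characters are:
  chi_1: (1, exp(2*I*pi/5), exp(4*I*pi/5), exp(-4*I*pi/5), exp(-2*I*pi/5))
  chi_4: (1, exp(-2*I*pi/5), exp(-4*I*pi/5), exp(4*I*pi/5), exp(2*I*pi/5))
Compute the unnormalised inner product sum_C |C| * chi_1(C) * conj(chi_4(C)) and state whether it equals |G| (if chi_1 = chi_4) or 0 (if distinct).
Sum = 0; so <chi_1, chi_4> = 0 (distinct irreducibles are orthogonal).

Reasoning: Compute term by term over conjugacy classes (|C| * chi_1(C) * conj(chi_4(C))):
  1*(1)*conj(1) + 1*(exp(2*I*pi/5))*conj(exp(-2*I*pi/5)) + 1*(exp(4*I*pi/5))*conj(exp(-4*I*pi/5)) + 1*(exp(-4*I*pi/5))*conj(exp(4*I*pi/5)) + 1*(exp(-2*I*pi/5))*conj(exp(2*I*pi/5))
  = (1) + (exp(4*I*pi/5)) + (exp(-2*I*pi/5)) + (exp(2*I*pi/5)) + (exp(-4*I*pi/5))
  = 0.
(Exp terms are combined using exp(i*s)*conj(exp(i*t)) = exp(i*(s-t)), and sums of them are collapsed using the identity that for every m > 1 the m distinct m-th roots of unity sum to 0, e.g. 1 + exp(2*I*pi/3) + exp(-2*I*pi/3) = 0.)
Dividing by |G| = 5 gives 0/5 = 0, matching the row-orthogonality relation <chi_1, chi_4> = [chi_1 = chi_4].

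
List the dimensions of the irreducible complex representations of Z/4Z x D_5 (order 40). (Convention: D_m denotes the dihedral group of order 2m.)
Dimensions: 1, 1, 1, 1, 1, 1, 1, 1, 2, 2, 2, 2, 2, 2, 2, 2

Reasoning: There are 16 irreducibles (= number of conjugacy classes). Their dimensions d_i satisfy sum d_i^2 = |G| = 40: 1 + 1 + 1 + 1 + 1 + 1 + 1 + 1 + 4 + 4 + 4 + 4 + 4 + 4 + 4 + 4 = 40. (For the product with Z/4Z: each of the 4 1-dim characters of Z/4Z tensors with each irrep of D_5, giving 4 copies of each D_5-dimension.)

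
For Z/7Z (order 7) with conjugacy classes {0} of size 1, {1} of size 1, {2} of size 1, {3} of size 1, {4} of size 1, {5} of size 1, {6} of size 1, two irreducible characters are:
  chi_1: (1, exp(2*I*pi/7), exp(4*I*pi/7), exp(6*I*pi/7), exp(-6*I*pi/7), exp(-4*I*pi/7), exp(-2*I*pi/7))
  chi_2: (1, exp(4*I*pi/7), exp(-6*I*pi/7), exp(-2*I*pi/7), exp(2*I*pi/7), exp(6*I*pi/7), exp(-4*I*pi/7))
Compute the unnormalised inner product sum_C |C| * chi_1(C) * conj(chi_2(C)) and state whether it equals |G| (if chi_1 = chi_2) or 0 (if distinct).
Sum = 0; so <chi_1, chi_2> = 0 (distinct irreducibles are orthogonal).

Proof sketch: Compute term by term over conjugacy classes (|C| * chi_1(C) * conj(chi_2(C))):
  1*(1)*conj(1) + 1*(exp(2*I*pi/7))*conj(exp(4*I*pi/7)) + 1*(exp(4*I*pi/7))*conj(exp(-6*I*pi/7)) + 1*(exp(6*I*pi/7))*conj(exp(-2*I*pi/7)) + 1*(exp(-6*I*pi/7))*conj(exp(2*I*pi/7)) + 1*(exp(-4*I*pi/7))*conj(exp(6*I*pi/7)) + 1*(exp(-2*I*pi/7))*conj(exp(-4*I*pi/7))
  = (1) + (exp(-2*I*pi/7)) + (exp(-4*I*pi/7)) + (exp(-6*I*pi/7)) + (exp(6*I*pi/7)) + (exp(4*I*pi/7)) + (exp(2*I*pi/7))
  = 0.
(Exp terms are combined using exp(i*s)*conj(exp(i*t)) = exp(i*(s-t)), and sums of them are collapsed using the identity that for every m > 1 the m distinct m-th roots of unity sum to 0, e.g. 1 + exp(2*I*pi/3) + exp(-2*I*pi/3) = 0.)
Dividing by |G| = 7 gives 0/7 = 0, matching the row-orthogonality relation <chi_1, chi_2> = [chi_1 = chi_2].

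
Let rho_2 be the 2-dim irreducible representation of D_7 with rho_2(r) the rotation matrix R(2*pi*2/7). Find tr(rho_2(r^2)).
chi_{rho_2}(r^2) = 2*cos(2*pi*2*2/7) = -2*cos(pi/7)

Why: rho_2(r^2) is rotation by angle 2*pi*2*2/7, whose trace is 2*cos(2*pi*2*2/7) = -2*cos(pi/7).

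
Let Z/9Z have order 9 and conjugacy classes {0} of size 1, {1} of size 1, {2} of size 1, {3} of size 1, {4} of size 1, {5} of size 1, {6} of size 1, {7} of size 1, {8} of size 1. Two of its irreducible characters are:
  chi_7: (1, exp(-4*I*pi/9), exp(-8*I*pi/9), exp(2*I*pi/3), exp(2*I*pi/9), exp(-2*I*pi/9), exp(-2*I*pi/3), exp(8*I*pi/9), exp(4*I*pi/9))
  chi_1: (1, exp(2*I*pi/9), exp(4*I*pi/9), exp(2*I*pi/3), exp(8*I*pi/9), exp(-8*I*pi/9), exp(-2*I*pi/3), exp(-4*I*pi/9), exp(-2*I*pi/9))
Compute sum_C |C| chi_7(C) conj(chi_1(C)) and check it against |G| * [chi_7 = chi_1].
Sum = 0; so <chi_7, chi_1> = 0 (distinct irreducibles are orthogonal).

Derivation: Compute term by term over conjugacy classes (|C| * chi_7(C) * conj(chi_1(C))):
  1*(1)*conj(1) + 1*(exp(-4*I*pi/9))*conj(exp(2*I*pi/9)) + 1*(exp(-8*I*pi/9))*conj(exp(4*I*pi/9)) + 1*(exp(2*I*pi/3))*conj(exp(2*I*pi/3)) + 1*(exp(2*I*pi/9))*conj(exp(8*I*pi/9)) + 1*(exp(-2*I*pi/9))*conj(exp(-8*I*pi/9)) + 1*(exp(-2*I*pi/3))*conj(exp(-2*I*pi/3)) + 1*(exp(8*I*pi/9))*conj(exp(-4*I*pi/9)) + 1*(exp(4*I*pi/9))*conj(exp(-2*I*pi/9))
  = (1) + (exp(-2*I*pi/3)) + (exp(2*I*pi/3)) + (1) + (exp(-2*I*pi/3)) + (exp(2*I*pi/3)) + (1) + (exp(-2*I*pi/3)) + (exp(2*I*pi/3))
  = 0.
(Exp terms are combined using exp(i*s)*conj(exp(i*t)) = exp(i*(s-t)), and sums of them are collapsed using the identity that for every m > 1 the m distinct m-th roots of unity sum to 0, e.g. 1 + exp(2*I*pi/3) + exp(-2*I*pi/3) = 0.)
Dividing by |G| = 9 gives 0/9 = 0, matching the row-orthogonality relation <chi_7, chi_1> = [chi_7 = chi_1].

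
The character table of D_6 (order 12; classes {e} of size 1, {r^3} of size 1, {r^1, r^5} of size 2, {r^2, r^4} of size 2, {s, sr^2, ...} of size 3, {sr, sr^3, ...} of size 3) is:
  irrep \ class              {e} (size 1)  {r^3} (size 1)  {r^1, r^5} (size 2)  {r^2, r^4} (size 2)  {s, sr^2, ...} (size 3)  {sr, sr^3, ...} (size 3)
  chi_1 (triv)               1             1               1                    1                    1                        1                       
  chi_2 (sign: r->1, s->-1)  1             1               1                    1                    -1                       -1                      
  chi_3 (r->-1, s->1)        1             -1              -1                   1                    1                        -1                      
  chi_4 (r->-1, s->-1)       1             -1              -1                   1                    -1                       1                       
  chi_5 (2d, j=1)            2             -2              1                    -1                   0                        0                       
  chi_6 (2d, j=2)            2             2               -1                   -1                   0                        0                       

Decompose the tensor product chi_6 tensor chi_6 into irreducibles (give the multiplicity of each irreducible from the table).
chi_6 tensor chi_6 = chi_1 + chi_2 + chi_6 (all other irreducibles have multiplicity 0).

Explanation: The character of a tensor product is the pointwise product (chi_6 * chi_6)(C) = chi_6(C) * chi_6(C):
  {e}: (2)*(2), {r^3}: (2)*(2), {r^1, r^5}: (-1)*(-1), {r^2, r^4}: (-1)*(-1), {s, sr^2, ...}: (0)*(0), {sr, sr^3, ...}: (0)*(0)
so (chi_6 * chi_6) takes values
  {e} -> 4, {r^3} -> 4, {r^1, r^5} -> 1, {r^2, r^4} -> 1, {s, sr^2, ...} -> 0, {sr, sr^3, ...} -> 0.
Now take the inner product of this character with each irreducible chi from the table, <chi_6*chi_6, chi> = (1/12) sum_C |C| (chi_6*chi_6)(C) conj(chi(C)):
  <chi_6*chi_6, chi_1> = (1/12)[1*(4)*conj(1) + 1*(4)*conj(1) + 2*(1)*conj(1) + 2*(1)*conj(1) + 3*(0)*conj(1) + 3*(0)*conj(1)]
      = (1/12)[(4) + (4) + (2) + (2) + (0) + (0)] = 12/12 = 1
  <chi_6*chi_6, chi_2> = (1/12)[1*(4)*conj(1) + 1*(4)*conj(1) + 2*(1)*conj(1) + 2*(1)*conj(1) + 3*(0)*conj(-1) + 3*(0)*conj(-1)]
      = (1/12)[(4) + (4) + (2) + (2) + (0) + (0)] = 12/12 = 1
  <chi_6*chi_6, chi_3> = (1/12)[1*(4)*conj(1) + 1*(4)*conj(-1) + 2*(1)*conj(-1) + 2*(1)*conj(1) + 3*(0)*conj(1) + 3*(0)*conj(-1)]
      = (1/12)[(4) + (-4) + (-2) + (2) + (0) + (0)] = 0/12 = 0
  <chi_6*chi_6, chi_4> = (1/12)[1*(4)*conj(1) + 1*(4)*conj(-1) + 2*(1)*conj(-1) + 2*(1)*conj(1) + 3*(0)*conj(-1) + 3*(0)*conj(1)]
      = (1/12)[(4) + (-4) + (-2) + (2) + (0) + (0)] = 0/12 = 0
  <chi_6*chi_6, chi_5> = (1/12)[1*(4)*conj(2) + 1*(4)*conj(-2) + 2*(1)*conj(1) + 2*(1)*conj(-1) + 3*(0)*conj(0) + 3*(0)*conj(0)]
      = (1/12)[(8) + (-8) + (2) + (-2) + (0) + (0)] = 0/12 = 0
  <chi_6*chi_6, chi_6> = (1/12)[1*(4)*conj(2) + 1*(4)*conj(2) + 2*(1)*conj(-1) + 2*(1)*conj(-1) + 3*(0)*conj(0) + 3*(0)*conj(0)]
      = (1/12)[(8) + (8) + (-2) + (-2) + (0) + (0)] = 12/12 = 1
Hence the multiplicities are chi_1: 1, chi_2: 1, chi_6: 1. Dimension check: dim(chi_6)*dim(chi_6) = 2*2 = 4 and sum (mult * dim) = 1*1 + 1*1 + 1*2 = 4.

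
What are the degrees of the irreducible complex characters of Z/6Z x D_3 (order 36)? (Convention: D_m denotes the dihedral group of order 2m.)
Dimensions: 1, 1, 1, 1, 1, 1, 1, 1, 1, 1, 1, 1, 2, 2, 2, 2, 2, 2

Why: There are 18 irreducibles (= number of conjugacy classes). Their dimensions d_i satisfy sum d_i^2 = |G| = 36: 1 + 1 + 1 + 1 + 1 + 1 + 1 + 1 + 1 + 1 + 1 + 1 + 4 + 4 + 4 + 4 + 4 + 4 = 36. (For the product with Z/6Z: each of the 6 1-dim characters of Z/6Z tensors with each irrep of D_3, giving 6 copies of each D_3-dimension.)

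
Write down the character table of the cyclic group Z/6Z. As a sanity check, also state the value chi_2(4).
Character table of Z/6Z (irreps indexed chi_0,...,chi_5 with chi_k(m) = zeta_6^(k*m), zeta_6 = exp(2*pi*i/6)):
  irrep \ class  {0} (size 1)  {1} (size 1)    {2} (size 1)    {3} (size 1)  {4} (size 1)    {5} (size 1)  
  chi_0          1             1               1               1             1               1             
  chi_1          1             exp(I*pi/3)     exp(2*I*pi/3)   -1            exp(-2*I*pi/3)  exp(-I*pi/3)  
  chi_2          1             exp(2*I*pi/3)   exp(-2*I*pi/3)  1             exp(2*I*pi/3)   exp(-2*I*pi/3)
  chi_3          1             -1              1               -1            1               -1            
  chi_4          1             exp(-2*I*pi/3)  exp(2*I*pi/3)   1             exp(-2*I*pi/3)  exp(2*I*pi/3) 
  chi_5          1             exp(-I*pi/3)    exp(-2*I*pi/3)  -1            exp(2*I*pi/3)   exp(I*pi/3)   

Spot check: chi_2(4) = zeta_6^(2*4) = zeta_6^8 = exp(2*I*pi/3).

Explanation: Z/6Z is abelian, so all 6 irreducible complex representations are 1-dimensional. They are given by chi_k(m) = zeta_6^(k*m) for k = 0,...,5. Row orthogonality: sum_m chi_k(m) conj(chi_l(m)) = 6 * [k = l].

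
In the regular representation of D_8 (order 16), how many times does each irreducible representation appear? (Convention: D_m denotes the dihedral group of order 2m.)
Each irreducible V_i of dimension d_i appears with multiplicity d_i, i.e. rho_reg = (direct sum over all irreducibles V_i) d_i V_i. The irreducible dimensions for D_8 are 1, 1, 1, 1, 2, 2, 2: 4 irreducibles of dimension 1, each with multiplicity 1; 3 irreducibles of dimension 2, each with multiplicity 2. Total dimension 4*1*1 + 3*2*2 = 16 = |G|.

Solution. General theorem: in the regular representation of a finite group G, each irreducible appears with multiplicity equal to its dimension. Check: dim(rho_reg) = sum d_i^2 = 1 + 1 + 1 + 1 + 4 + 4 + 4 = 16 = |G|.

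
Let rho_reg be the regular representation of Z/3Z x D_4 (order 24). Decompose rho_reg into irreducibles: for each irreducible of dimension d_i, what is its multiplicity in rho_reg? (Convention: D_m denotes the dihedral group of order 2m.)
Each irreducible V_i of dimension d_i appears with multiplicity d_i, i.e. rho_reg = (direct sum over all irreducibles V_i) d_i V_i. The irreducible dimensions for Z/3Z x D_4 are 1, 1, 1, 1, 1, 1, 1, 1, 1, 1, 1, 1, 2, 2, 2: 12 irreducibles of dimension 1, each with multiplicity 1; 3 irreducibles of dimension 2, each with multiplicity 2. Total dimension 12*1*1 + 3*2*2 = 24 = |G|.

Justification: General theorem: in the regular representation of a finite group G, each irreducible appears with multiplicity equal to its dimension. Check: dim(rho_reg) = sum d_i^2 = 1 + 1 + 1 + 1 + 1 + 1 + 1 + 1 + 1 + 1 + 1 + 1 + 4 + 4 + 4 = 24 = |G|.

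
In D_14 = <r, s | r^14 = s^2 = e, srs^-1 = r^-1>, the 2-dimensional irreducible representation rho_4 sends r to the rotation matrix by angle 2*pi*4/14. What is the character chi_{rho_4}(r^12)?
chi_{rho_4}(r^12) = 2*cos(2*pi*4*12/14) = -2*cos(pi/7)

Argument: rho_4(r^12) is rotation by angle 2*pi*4*12/14, whose trace is 2*cos(2*pi*4*12/14) = -2*cos(pi/7).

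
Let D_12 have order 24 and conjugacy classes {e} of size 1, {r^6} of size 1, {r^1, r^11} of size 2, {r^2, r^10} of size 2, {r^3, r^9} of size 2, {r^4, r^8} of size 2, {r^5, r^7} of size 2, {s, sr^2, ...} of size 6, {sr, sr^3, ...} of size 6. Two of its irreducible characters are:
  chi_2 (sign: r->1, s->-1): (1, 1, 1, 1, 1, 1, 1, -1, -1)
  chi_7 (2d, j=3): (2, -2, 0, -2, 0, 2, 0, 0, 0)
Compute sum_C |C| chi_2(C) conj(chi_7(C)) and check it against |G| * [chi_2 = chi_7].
Sum = 0; so <chi_2, chi_7> = 0 (distinct irreducibles are orthogonal).

Details: Compute term by term over conjugacy classes (|C| * chi_2(C) * conj(chi_7(C))):
  1*(1)*conj(2) + 1*(1)*conj(-2) + 2*(1)*conj(0) + 2*(1)*conj(-2) + 2*(1)*conj(0) + 2*(1)*conj(2) + 2*(1)*conj(0) + 6*(-1)*conj(0) + 6*(-1)*conj(0)
  = (2) + (-2) + (0) + (-4) + (0) + (4) + (0) + (0) + (0)
  = 0.
Dividing by |G| = 24 gives 0/24 = 0, matching the row-orthogonality relation <chi_2, chi_7> = [chi_2 = chi_7].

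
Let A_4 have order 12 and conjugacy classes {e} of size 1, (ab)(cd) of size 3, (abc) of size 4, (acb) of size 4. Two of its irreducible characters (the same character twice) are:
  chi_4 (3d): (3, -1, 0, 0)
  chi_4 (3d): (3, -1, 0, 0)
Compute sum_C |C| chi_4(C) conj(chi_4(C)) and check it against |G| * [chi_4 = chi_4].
Sum = 12 = |G| = 12; so <chi_4, chi_4> = 1 (norm-1 confirms irreducibility).

Proof sketch: Compute term by term over conjugacy classes (|C| * chi_4(C) * conj(chi_4(C))):
  1*(3)*conj(3) + 3*(-1)*conj(-1) + 4*(0)*conj(0) + 4*(0)*conj(0)
  = (9) + (3) + (0) + (0)
  = 12.
(Exp terms are combined using exp(i*s)*conj(exp(i*t)) = exp(i*(s-t)), and sums of them are collapsed using the identity that for every m > 1 the m distinct m-th roots of unity sum to 0, e.g. 1 + exp(2*I*pi/3) + exp(-2*I*pi/3) = 0.)
Dividing by |G| = 12 gives 12/12 = 1, matching the row-orthogonality relation <chi_4, chi_4> = [chi_4 = chi_4].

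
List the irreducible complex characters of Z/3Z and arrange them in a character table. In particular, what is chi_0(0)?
Character table of Z/3Z (irreps indexed chi_0,...,chi_2 with chi_k(m) = zeta_3^(k*m), zeta_3 = exp(2*pi*i/3)):
  irrep \ class  {0} (size 1)  {1} (size 1)    {2} (size 1)  
  chi_0          1             1               1             
  chi_1          1             exp(2*I*pi/3)   exp(-2*I*pi/3)
  chi_2          1             exp(-2*I*pi/3)  exp(2*I*pi/3) 

Spot check: chi_0(0) = zeta_3^(0*0) = zeta_3^0 = 1.

Z/3Z is abelian, so all 3 irreducible complex representations are 1-dimensional. They are given by chi_k(m) = zeta_3^(k*m) for k = 0,...,2. Row orthogonality: sum_m chi_k(m) conj(chi_l(m)) = 3 * [k = l].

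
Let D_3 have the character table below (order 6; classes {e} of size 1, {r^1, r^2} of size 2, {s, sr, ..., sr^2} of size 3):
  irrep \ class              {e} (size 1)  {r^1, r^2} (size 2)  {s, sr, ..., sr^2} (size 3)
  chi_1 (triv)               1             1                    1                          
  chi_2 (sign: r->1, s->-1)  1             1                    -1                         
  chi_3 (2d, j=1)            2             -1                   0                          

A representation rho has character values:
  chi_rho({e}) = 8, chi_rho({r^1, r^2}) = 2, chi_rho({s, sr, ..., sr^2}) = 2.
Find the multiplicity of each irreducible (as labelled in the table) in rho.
Multiplicities: chi_1: 3, chi_2: 1, chi_3: 2.

Why: Use <chi_rho, chi> = (1/|G|) sum_C |C| * chi_rho(C) * conj(chi(C)) with |G| = 6 for each irreducible chi in the table:
  <chi_rho, chi_1> = (1/6)[1*(8)*conj(1) + 2*(2)*conj(1) + 3*(2)*conj(1)]
      = (1/6)[(8) + (4) + (6)] = 18/6 = 3
  <chi_rho, chi_2> = (1/6)[1*(8)*conj(1) + 2*(2)*conj(1) + 3*(2)*conj(-1)]
      = (1/6)[(8) + (4) + (-6)] = 6/6 = 1
  <chi_rho, chi_3> = (1/6)[1*(8)*conj(2) + 2*(2)*conj(-1) + 3*(2)*conj(0)]
      = (1/6)[(16) + (-4) + (0)] = 12/6 = 2
Dimension check: dim(rho) = sum (mult * dim) = 3*1 + 1*1 + 2*2 = 8 = chi_rho(e) = 8.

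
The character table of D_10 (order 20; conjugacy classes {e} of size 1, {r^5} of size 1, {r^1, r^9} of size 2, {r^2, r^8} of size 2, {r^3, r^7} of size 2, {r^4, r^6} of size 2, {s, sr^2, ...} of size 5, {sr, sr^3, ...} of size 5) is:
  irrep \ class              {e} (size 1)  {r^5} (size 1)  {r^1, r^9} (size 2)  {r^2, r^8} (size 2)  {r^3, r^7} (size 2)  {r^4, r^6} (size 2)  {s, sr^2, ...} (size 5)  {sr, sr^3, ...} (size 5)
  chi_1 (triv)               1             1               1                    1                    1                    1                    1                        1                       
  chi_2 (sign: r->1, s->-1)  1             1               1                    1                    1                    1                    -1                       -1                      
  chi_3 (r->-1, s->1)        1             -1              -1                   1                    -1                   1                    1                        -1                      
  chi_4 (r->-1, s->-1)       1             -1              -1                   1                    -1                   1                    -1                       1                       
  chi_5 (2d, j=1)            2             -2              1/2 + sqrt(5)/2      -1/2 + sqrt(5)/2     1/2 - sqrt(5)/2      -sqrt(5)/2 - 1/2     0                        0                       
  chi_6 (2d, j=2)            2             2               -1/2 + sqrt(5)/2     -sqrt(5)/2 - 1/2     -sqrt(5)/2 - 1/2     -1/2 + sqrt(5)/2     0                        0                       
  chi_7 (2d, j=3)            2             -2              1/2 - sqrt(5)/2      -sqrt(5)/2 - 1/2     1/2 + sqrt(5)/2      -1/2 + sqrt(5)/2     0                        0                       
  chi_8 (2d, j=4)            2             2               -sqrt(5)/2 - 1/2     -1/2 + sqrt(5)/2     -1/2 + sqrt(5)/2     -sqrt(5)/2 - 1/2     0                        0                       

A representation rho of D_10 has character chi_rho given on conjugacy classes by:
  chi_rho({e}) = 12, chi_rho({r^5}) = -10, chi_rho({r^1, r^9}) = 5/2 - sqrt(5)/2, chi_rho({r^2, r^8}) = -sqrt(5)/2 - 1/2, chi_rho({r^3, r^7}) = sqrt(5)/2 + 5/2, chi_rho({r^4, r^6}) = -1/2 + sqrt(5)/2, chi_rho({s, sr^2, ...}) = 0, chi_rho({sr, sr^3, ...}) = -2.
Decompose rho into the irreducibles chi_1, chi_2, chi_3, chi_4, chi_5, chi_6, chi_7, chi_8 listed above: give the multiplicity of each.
Multiplicities: chi_1: 0, chi_2: 1, chi_3: 1, chi_4: 0, chi_5: 2, chi_6: 0, chi_7: 3, chi_8: 0.

Reasoning: Use <chi_rho, chi> = (1/|G|) sum_C |C| * chi_rho(C) * conj(chi(C)) with |G| = 20 for each irreducible chi in the table:
  <chi_rho, chi_1> = (1/20)[1*(12)*conj(1) + 1*(-10)*conj(1) + 2*(5/2 - sqrt(5)/2)*conj(1) + 2*(-sqrt(5)/2 - 1/2)*conj(1) + 2*(sqrt(5)/2 + 5/2)*conj(1) + 2*(-1/2 + sqrt(5)/2)*conj(1) + 5*(0)*conj(1) + 5*(-2)*conj(1)]
      = (1/20)[(12) + (-10) + (5 - sqrt(5)) + (-sqrt(5) - 1) + (sqrt(5) + 5) + (-1 + sqrt(5)) + (0) + (-10)] = 0/20 = 0
  <chi_rho, chi_2> = (1/20)[1*(12)*conj(1) + 1*(-10)*conj(1) + 2*(5/2 - sqrt(5)/2)*conj(1) + 2*(-sqrt(5)/2 - 1/2)*conj(1) + 2*(sqrt(5)/2 + 5/2)*conj(1) + 2*(-1/2 + sqrt(5)/2)*conj(1) + 5*(0)*conj(-1) + 5*(-2)*conj(-1)]
      = (1/20)[(12) + (-10) + (5 - sqrt(5)) + (-sqrt(5) - 1) + (sqrt(5) + 5) + (-1 + sqrt(5)) + (0) + (10)] = 20/20 = 1
  <chi_rho, chi_3> = (1/20)[1*(12)*conj(1) + 1*(-10)*conj(-1) + 2*(5/2 - sqrt(5)/2)*conj(-1) + 2*(-sqrt(5)/2 - 1/2)*conj(1) + 2*(sqrt(5)/2 + 5/2)*conj(-1) + 2*(-1/2 + sqrt(5)/2)*conj(1) + 5*(0)*conj(1) + 5*(-2)*conj(-1)]
      = (1/20)[(12) + (10) + (-5 + sqrt(5)) + (-sqrt(5) - 1) + (-5 - sqrt(5)) + (-1 + sqrt(5)) + (0) + (10)] = 20/20 = 1
  <chi_rho, chi_4> = (1/20)[1*(12)*conj(1) + 1*(-10)*conj(-1) + 2*(5/2 - sqrt(5)/2)*conj(-1) + 2*(-sqrt(5)/2 - 1/2)*conj(1) + 2*(sqrt(5)/2 + 5/2)*conj(-1) + 2*(-1/2 + sqrt(5)/2)*conj(1) + 5*(0)*conj(-1) + 5*(-2)*conj(1)]
      = (1/20)[(12) + (10) + (-5 + sqrt(5)) + (-sqrt(5) - 1) + (-5 - sqrt(5)) + (-1 + sqrt(5)) + (0) + (-10)] = 0/20 = 0
  <chi_rho, chi_5> = (1/20)[1*(12)*conj(2) + 1*(-10)*conj(-2) + 2*(5/2 - sqrt(5)/2)*conj(1/2 + sqrt(5)/2) + 2*(-sqrt(5)/2 - 1/2)*conj(-1/2 + sqrt(5)/2) + 2*(sqrt(5)/2 + 5/2)*conj(1/2 - sqrt(5)/2) + 2*(-1/2 + sqrt(5)/2)*conj(-sqrt(5)/2 - 1/2) + 5*(0)*conj(0) + 5*(-2)*conj(0)]
      = (1/20)[(24) + (20) + (2*sqrt(5)) + (-2) + (-2*sqrt(5)) + (-2) + (0) + (0)] = 40/20 = 2
  <chi_rho, chi_6> = (1/20)[1*(12)*conj(2) + 1*(-10)*conj(2) + 2*(5/2 - sqrt(5)/2)*conj(-1/2 + sqrt(5)/2) + 2*(-sqrt(5)/2 - 1/2)*conj(-sqrt(5)/2 - 1/2) + 2*(sqrt(5)/2 + 5/2)*conj(-sqrt(5)/2 - 1/2) + 2*(-1/2 + sqrt(5)/2)*conj(-1/2 + sqrt(5)/2) + 5*(0)*conj(0) + 5*(-2)*conj(0)]
      = (1/20)[(24) + (-20) + (-5 + 3*sqrt(5)) + (sqrt(5) + 3) + (-3*sqrt(5) - 5) + (3 - sqrt(5)) + (0) + (0)] = 0/20 = 0
  <chi_rho, chi_7> = (1/20)[1*(12)*conj(2) + 1*(-10)*conj(-2) + 2*(5/2 - sqrt(5)/2)*conj(1/2 - sqrt(5)/2) + 2*(-sqrt(5)/2 - 1/2)*conj(-sqrt(5)/2 - 1/2) + 2*(sqrt(5)/2 + 5/2)*conj(1/2 + sqrt(5)/2) + 2*(-1/2 + sqrt(5)/2)*conj(-1/2 + sqrt(5)/2) + 5*(0)*conj(0) + 5*(-2)*conj(0)]
      = (1/20)[(24) + (20) + (5 - 3*sqrt(5)) + (sqrt(5) + 3) + (5 + 3*sqrt(5)) + (3 - sqrt(5)) + (0) + (0)] = 60/20 = 3
  <chi_rho, chi_8> = (1/20)[1*(12)*conj(2) + 1*(-10)*conj(2) + 2*(5/2 - sqrt(5)/2)*conj(-sqrt(5)/2 - 1/2) + 2*(-sqrt(5)/2 - 1/2)*conj(-1/2 + sqrt(5)/2) + 2*(sqrt(5)/2 + 5/2)*conj(-1/2 + sqrt(5)/2) + 2*(-1/2 + sqrt(5)/2)*conj(-sqrt(5)/2 - 1/2) + 5*(0)*conj(0) + 5*(-2)*conj(0)]
      = (1/20)[(24) + (-20) + (-2*sqrt(5)) + (-2) + (2*sqrt(5)) + (-2) + (0) + (0)] = 0/20 = 0
Dimension check: dim(rho) = sum (mult * dim) = 0*1 + 1*1 + 1*1 + 0*1 + 2*2 + 0*2 + 3*2 + 0*2 = 12 = chi_rho(e) = 12.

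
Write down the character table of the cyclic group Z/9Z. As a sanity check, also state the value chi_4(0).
Character table of Z/9Z (irreps indexed chi_0,...,chi_8 with chi_k(m) = zeta_9^(k*m), zeta_9 = exp(2*pi*i/9)):
  irrep \ class  {0} (size 1)  {1} (size 1)    {2} (size 1)    {3} (size 1)    {4} (size 1)    {5} (size 1)    {6} (size 1)    {7} (size 1)    {8} (size 1)  
  chi_0          1             1               1               1               1               1               1               1               1             
  chi_1          1             exp(2*I*pi/9)   exp(4*I*pi/9)   exp(2*I*pi/3)   exp(8*I*pi/9)   exp(-8*I*pi/9)  exp(-2*I*pi/3)  exp(-4*I*pi/9)  exp(-2*I*pi/9)
  chi_2          1             exp(4*I*pi/9)   exp(8*I*pi/9)   exp(-2*I*pi/3)  exp(-2*I*pi/9)  exp(2*I*pi/9)   exp(2*I*pi/3)   exp(-8*I*pi/9)  exp(-4*I*pi/9)
  chi_3          1             exp(2*I*pi/3)   exp(-2*I*pi/3)  1               exp(2*I*pi/3)   exp(-2*I*pi/3)  1               exp(2*I*pi/3)   exp(-2*I*pi/3)
  chi_4          1             exp(8*I*pi/9)   exp(-2*I*pi/9)  exp(2*I*pi/3)   exp(-4*I*pi/9)  exp(4*I*pi/9)   exp(-2*I*pi/3)  exp(2*I*pi/9)   exp(-8*I*pi/9)
  chi_5          1             exp(-8*I*pi/9)  exp(2*I*pi/9)   exp(-2*I*pi/3)  exp(4*I*pi/9)   exp(-4*I*pi/9)  exp(2*I*pi/3)   exp(-2*I*pi/9)  exp(8*I*pi/9) 
  chi_6          1             exp(-2*I*pi/3)  exp(2*I*pi/3)   1               exp(-2*I*pi/3)  exp(2*I*pi/3)   1               exp(-2*I*pi/3)  exp(2*I*pi/3) 
  chi_7          1             exp(-4*I*pi/9)  exp(-8*I*pi/9)  exp(2*I*pi/3)   exp(2*I*pi/9)   exp(-2*I*pi/9)  exp(-2*I*pi/3)  exp(8*I*pi/9)   exp(4*I*pi/9) 
  chi_8          1             exp(-2*I*pi/9)  exp(-4*I*pi/9)  exp(-2*I*pi/3)  exp(-8*I*pi/9)  exp(8*I*pi/9)   exp(2*I*pi/3)   exp(4*I*pi/9)   exp(2*I*pi/9) 

Spot check: chi_4(0) = zeta_9^(4*0) = zeta_9^0 = 1.

Details: Z/9Z is abelian, so all 9 irreducible complex representations are 1-dimensional. They are given by chi_k(m) = zeta_9^(k*m) for k = 0,...,8. Row orthogonality: sum_m chi_k(m) conj(chi_l(m)) = 9 * [k = l].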